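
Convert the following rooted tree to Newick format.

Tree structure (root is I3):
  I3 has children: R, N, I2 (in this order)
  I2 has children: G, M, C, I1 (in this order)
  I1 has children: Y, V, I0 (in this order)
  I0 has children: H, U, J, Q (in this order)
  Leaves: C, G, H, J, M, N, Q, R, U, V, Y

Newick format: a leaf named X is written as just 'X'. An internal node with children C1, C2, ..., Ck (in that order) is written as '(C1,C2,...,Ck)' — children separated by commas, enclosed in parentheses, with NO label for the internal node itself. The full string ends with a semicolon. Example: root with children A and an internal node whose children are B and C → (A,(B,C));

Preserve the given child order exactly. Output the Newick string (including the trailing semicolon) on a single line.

Answer: (R,N,(G,M,C,(Y,V,(H,U,J,Q))));

Derivation:
internal I3 with children ['R', 'N', 'I2']
  leaf 'R' → 'R'
  leaf 'N' → 'N'
  internal I2 with children ['G', 'M', 'C', 'I1']
    leaf 'G' → 'G'
    leaf 'M' → 'M'
    leaf 'C' → 'C'
    internal I1 with children ['Y', 'V', 'I0']
      leaf 'Y' → 'Y'
      leaf 'V' → 'V'
      internal I0 with children ['H', 'U', 'J', 'Q']
        leaf 'H' → 'H'
        leaf 'U' → 'U'
        leaf 'J' → 'J'
        leaf 'Q' → 'Q'
      → '(H,U,J,Q)'
    → '(Y,V,(H,U,J,Q))'
  → '(G,M,C,(Y,V,(H,U,J,Q)))'
→ '(R,N,(G,M,C,(Y,V,(H,U,J,Q))))'
Final: (R,N,(G,M,C,(Y,V,(H,U,J,Q))));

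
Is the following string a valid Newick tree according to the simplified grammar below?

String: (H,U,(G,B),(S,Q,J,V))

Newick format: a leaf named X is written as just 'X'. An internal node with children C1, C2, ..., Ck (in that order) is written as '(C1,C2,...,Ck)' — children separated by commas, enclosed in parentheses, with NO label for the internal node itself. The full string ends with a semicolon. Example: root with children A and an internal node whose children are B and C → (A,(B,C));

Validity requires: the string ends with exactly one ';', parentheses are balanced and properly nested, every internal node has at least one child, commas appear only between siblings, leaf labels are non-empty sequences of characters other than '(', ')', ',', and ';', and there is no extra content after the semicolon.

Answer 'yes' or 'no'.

Answer: no

Derivation:
Input: (H,U,(G,B),(S,Q,J,V))
Paren balance: 3 '(' vs 3 ')' OK
Ends with single ';': False
Full parse: FAILS (must end with ;)
Valid: False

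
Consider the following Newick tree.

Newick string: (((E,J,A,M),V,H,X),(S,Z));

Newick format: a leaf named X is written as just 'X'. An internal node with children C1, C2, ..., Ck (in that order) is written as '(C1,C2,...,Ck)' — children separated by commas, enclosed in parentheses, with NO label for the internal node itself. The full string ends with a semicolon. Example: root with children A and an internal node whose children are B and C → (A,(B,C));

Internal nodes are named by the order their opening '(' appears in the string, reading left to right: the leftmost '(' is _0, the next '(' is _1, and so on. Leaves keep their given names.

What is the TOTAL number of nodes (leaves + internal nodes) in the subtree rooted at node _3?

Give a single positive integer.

Newick: (((E,J,A,M),V,H,X),(S,Z));
Locate _3: it is the '(' at position 19 (the 4th '(' reading left to right).
Query: subtree rooted at _3
_3: subtree_size = 1 + 2
  S: subtree_size = 1 + 0
  Z: subtree_size = 1 + 0
Total subtree size of _3: 3

Answer: 3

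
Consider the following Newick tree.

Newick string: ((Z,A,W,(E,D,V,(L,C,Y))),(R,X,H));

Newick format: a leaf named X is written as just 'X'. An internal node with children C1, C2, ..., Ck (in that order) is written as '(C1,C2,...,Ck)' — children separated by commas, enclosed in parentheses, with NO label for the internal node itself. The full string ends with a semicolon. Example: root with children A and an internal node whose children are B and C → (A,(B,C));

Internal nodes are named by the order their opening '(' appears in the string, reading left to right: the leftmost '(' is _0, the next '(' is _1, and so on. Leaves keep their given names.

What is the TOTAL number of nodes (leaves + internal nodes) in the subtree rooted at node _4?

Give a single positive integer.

Answer: 4

Derivation:
Newick: ((Z,A,W,(E,D,V,(L,C,Y))),(R,X,H));
Locate _4: it is the '(' at position 25 (the 5th '(' reading left to right).
Query: subtree rooted at _4
_4: subtree_size = 1 + 3
  R: subtree_size = 1 + 0
  X: subtree_size = 1 + 0
  H: subtree_size = 1 + 0
Total subtree size of _4: 4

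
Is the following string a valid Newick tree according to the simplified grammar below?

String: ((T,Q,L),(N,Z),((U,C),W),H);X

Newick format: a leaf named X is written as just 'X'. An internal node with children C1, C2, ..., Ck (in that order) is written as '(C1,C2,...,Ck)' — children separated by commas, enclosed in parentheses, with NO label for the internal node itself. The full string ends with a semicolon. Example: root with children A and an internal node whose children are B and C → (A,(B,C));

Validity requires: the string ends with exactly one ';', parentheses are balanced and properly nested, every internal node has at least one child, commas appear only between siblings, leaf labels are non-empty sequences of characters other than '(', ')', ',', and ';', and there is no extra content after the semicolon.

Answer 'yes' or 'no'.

Answer: no

Derivation:
Input: ((T,Q,L),(N,Z),((U,C),W),H);X
Paren balance: 5 '(' vs 5 ')' OK
Ends with single ';': False
Full parse: FAILS (must end with ;)
Valid: False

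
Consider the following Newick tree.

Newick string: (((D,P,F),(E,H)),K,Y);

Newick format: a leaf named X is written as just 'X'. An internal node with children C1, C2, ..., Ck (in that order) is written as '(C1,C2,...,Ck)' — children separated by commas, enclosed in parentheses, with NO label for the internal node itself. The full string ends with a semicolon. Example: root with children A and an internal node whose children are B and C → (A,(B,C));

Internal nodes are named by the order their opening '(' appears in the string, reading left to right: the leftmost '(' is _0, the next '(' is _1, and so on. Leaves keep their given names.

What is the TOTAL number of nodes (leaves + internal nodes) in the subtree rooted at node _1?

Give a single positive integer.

Newick: (((D,P,F),(E,H)),K,Y);
Locate _1: it is the '(' at position 1 (the 2nd '(' reading left to right).
Query: subtree rooted at _1
_1: subtree_size = 1 + 7
  _2: subtree_size = 1 + 3
    D: subtree_size = 1 + 0
    P: subtree_size = 1 + 0
    F: subtree_size = 1 + 0
  _3: subtree_size = 1 + 2
    E: subtree_size = 1 + 0
    H: subtree_size = 1 + 0
Total subtree size of _1: 8

Answer: 8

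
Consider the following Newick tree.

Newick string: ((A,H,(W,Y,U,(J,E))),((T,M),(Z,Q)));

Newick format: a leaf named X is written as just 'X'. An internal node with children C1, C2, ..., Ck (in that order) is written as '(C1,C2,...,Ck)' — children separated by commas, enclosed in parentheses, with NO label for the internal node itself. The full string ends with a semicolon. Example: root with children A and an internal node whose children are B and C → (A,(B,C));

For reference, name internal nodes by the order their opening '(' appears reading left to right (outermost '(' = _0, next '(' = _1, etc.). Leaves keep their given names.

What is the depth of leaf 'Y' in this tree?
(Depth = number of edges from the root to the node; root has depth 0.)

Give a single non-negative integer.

Answer: 3

Derivation:
Newick: ((A,H,(W,Y,U,(J,E))),((T,M),(Z,Q)));
Naming internals by '(' encounter order: outermost '(' = _0, next = _1, ...
Query node: Y
Path from root: _0 -> _1 -> _2 -> Y
Depth of Y: 3 (number of edges from root)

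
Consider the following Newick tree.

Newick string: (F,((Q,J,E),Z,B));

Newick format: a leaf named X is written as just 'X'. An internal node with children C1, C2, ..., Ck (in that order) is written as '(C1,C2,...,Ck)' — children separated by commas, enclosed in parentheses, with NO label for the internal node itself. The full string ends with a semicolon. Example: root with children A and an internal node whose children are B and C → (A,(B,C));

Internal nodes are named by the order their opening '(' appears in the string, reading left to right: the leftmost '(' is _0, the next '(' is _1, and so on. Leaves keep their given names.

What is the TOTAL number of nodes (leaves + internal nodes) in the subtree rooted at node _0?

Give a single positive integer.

Answer: 9

Derivation:
Newick: (F,((Q,J,E),Z,B));
Locate _0: it is the '(' at position 0 (the 1st '(' reading left to right).
Query: subtree rooted at _0
_0: subtree_size = 1 + 8
  F: subtree_size = 1 + 0
  _1: subtree_size = 1 + 6
    _2: subtree_size = 1 + 3
      Q: subtree_size = 1 + 0
      J: subtree_size = 1 + 0
      E: subtree_size = 1 + 0
    Z: subtree_size = 1 + 0
    B: subtree_size = 1 + 0
Total subtree size of _0: 9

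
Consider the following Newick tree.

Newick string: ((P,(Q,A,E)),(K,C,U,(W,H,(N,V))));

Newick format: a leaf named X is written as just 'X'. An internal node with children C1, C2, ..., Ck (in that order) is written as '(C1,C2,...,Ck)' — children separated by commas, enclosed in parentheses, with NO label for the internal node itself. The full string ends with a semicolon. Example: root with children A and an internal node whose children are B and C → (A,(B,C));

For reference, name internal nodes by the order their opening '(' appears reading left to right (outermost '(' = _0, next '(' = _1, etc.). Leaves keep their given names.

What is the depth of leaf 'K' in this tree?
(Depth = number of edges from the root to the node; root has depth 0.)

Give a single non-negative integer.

Newick: ((P,(Q,A,E)),(K,C,U,(W,H,(N,V))));
Naming internals by '(' encounter order: outermost '(' = _0, next = _1, ...
Query node: K
Path from root: _0 -> _3 -> K
Depth of K: 2 (number of edges from root)

Answer: 2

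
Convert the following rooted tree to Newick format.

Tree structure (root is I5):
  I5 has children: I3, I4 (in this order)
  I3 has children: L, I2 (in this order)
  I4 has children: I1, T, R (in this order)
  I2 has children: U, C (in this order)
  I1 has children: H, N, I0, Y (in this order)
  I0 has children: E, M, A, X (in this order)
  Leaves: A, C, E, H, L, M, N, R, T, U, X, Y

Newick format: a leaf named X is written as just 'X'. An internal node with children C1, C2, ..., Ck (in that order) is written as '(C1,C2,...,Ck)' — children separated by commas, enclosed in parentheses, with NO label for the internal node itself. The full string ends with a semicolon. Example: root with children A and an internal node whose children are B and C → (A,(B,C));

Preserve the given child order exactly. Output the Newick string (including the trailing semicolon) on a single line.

Answer: ((L,(U,C)),((H,N,(E,M,A,X),Y),T,R));

Derivation:
internal I5 with children ['I3', 'I4']
  internal I3 with children ['L', 'I2']
    leaf 'L' → 'L'
    internal I2 with children ['U', 'C']
      leaf 'U' → 'U'
      leaf 'C' → 'C'
    → '(U,C)'
  → '(L,(U,C))'
  internal I4 with children ['I1', 'T', 'R']
    internal I1 with children ['H', 'N', 'I0', 'Y']
      leaf 'H' → 'H'
      leaf 'N' → 'N'
      internal I0 with children ['E', 'M', 'A', 'X']
        leaf 'E' → 'E'
        leaf 'M' → 'M'
        leaf 'A' → 'A'
        leaf 'X' → 'X'
      → '(E,M,A,X)'
      leaf 'Y' → 'Y'
    → '(H,N,(E,M,A,X),Y)'
    leaf 'T' → 'T'
    leaf 'R' → 'R'
  → '((H,N,(E,M,A,X),Y),T,R)'
→ '((L,(U,C)),((H,N,(E,M,A,X),Y),T,R))'
Final: ((L,(U,C)),((H,N,(E,M,A,X),Y),T,R));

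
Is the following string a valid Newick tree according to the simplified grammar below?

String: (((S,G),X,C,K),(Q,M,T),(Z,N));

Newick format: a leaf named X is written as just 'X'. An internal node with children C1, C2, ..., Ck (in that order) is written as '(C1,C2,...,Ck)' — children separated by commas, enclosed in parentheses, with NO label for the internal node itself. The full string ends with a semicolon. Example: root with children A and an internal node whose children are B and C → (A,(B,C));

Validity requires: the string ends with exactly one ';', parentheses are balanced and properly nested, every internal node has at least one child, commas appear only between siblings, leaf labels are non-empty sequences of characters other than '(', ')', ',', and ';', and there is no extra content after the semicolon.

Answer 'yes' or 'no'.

Answer: yes

Derivation:
Input: (((S,G),X,C,K),(Q,M,T),(Z,N));
Paren balance: 5 '(' vs 5 ')' OK
Ends with single ';': True
Full parse: OK
Valid: True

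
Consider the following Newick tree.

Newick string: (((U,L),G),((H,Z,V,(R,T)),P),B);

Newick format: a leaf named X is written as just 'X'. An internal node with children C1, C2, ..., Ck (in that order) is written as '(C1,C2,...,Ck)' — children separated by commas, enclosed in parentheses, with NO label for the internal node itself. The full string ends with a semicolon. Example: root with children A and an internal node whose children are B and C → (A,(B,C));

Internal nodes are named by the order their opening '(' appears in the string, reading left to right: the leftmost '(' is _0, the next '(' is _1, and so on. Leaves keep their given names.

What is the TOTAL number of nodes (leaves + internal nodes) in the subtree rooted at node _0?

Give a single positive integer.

Newick: (((U,L),G),((H,Z,V,(R,T)),P),B);
Locate _0: it is the '(' at position 0 (the 1st '(' reading left to right).
Query: subtree rooted at _0
_0: subtree_size = 1 + 15
  _1: subtree_size = 1 + 4
    _2: subtree_size = 1 + 2
      U: subtree_size = 1 + 0
      L: subtree_size = 1 + 0
    G: subtree_size = 1 + 0
  _3: subtree_size = 1 + 8
    _4: subtree_size = 1 + 6
      H: subtree_size = 1 + 0
      Z: subtree_size = 1 + 0
      V: subtree_size = 1 + 0
      _5: subtree_size = 1 + 2
        R: subtree_size = 1 + 0
        T: subtree_size = 1 + 0
    P: subtree_size = 1 + 0
  B: subtree_size = 1 + 0
Total subtree size of _0: 16

Answer: 16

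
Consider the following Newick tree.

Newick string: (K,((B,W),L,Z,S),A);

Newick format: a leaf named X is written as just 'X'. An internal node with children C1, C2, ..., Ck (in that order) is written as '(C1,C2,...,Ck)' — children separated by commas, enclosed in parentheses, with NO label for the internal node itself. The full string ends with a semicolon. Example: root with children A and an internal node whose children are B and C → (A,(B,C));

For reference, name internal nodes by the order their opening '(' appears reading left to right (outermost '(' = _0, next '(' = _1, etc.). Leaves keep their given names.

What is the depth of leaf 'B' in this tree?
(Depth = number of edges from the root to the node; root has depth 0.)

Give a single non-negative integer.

Newick: (K,((B,W),L,Z,S),A);
Naming internals by '(' encounter order: outermost '(' = _0, next = _1, ...
Query node: B
Path from root: _0 -> _1 -> _2 -> B
Depth of B: 3 (number of edges from root)

Answer: 3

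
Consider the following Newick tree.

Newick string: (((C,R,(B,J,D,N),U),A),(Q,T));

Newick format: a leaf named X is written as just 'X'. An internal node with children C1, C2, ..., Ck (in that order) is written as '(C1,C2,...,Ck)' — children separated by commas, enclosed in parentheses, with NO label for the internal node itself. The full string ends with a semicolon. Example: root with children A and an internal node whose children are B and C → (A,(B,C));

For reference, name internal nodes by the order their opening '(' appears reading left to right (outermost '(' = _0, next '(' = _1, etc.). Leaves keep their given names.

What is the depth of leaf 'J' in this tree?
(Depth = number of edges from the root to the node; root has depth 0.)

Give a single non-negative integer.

Newick: (((C,R,(B,J,D,N),U),A),(Q,T));
Naming internals by '(' encounter order: outermost '(' = _0, next = _1, ...
Query node: J
Path from root: _0 -> _1 -> _2 -> _3 -> J
Depth of J: 4 (number of edges from root)

Answer: 4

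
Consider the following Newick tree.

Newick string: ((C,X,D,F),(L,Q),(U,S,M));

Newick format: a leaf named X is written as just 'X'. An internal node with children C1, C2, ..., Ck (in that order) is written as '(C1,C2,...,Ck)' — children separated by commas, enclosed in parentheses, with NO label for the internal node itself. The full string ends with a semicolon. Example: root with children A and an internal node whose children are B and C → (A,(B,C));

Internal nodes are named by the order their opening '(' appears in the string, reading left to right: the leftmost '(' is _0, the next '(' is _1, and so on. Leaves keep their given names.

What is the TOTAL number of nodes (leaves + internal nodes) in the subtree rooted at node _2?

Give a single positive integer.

Answer: 3

Derivation:
Newick: ((C,X,D,F),(L,Q),(U,S,M));
Locate _2: it is the '(' at position 11 (the 3rd '(' reading left to right).
Query: subtree rooted at _2
_2: subtree_size = 1 + 2
  L: subtree_size = 1 + 0
  Q: subtree_size = 1 + 0
Total subtree size of _2: 3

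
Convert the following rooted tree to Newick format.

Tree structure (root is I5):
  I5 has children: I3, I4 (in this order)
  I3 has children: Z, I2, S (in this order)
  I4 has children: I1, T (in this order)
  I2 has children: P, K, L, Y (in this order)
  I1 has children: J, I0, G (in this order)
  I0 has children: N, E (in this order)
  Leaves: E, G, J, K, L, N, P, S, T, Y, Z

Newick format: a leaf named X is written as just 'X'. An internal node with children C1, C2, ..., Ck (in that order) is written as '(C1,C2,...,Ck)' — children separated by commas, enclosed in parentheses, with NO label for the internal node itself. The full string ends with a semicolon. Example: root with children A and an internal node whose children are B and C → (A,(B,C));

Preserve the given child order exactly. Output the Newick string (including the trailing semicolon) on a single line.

Answer: ((Z,(P,K,L,Y),S),((J,(N,E),G),T));

Derivation:
internal I5 with children ['I3', 'I4']
  internal I3 with children ['Z', 'I2', 'S']
    leaf 'Z' → 'Z'
    internal I2 with children ['P', 'K', 'L', 'Y']
      leaf 'P' → 'P'
      leaf 'K' → 'K'
      leaf 'L' → 'L'
      leaf 'Y' → 'Y'
    → '(P,K,L,Y)'
    leaf 'S' → 'S'
  → '(Z,(P,K,L,Y),S)'
  internal I4 with children ['I1', 'T']
    internal I1 with children ['J', 'I0', 'G']
      leaf 'J' → 'J'
      internal I0 with children ['N', 'E']
        leaf 'N' → 'N'
        leaf 'E' → 'E'
      → '(N,E)'
      leaf 'G' → 'G'
    → '(J,(N,E),G)'
    leaf 'T' → 'T'
  → '((J,(N,E),G),T)'
→ '((Z,(P,K,L,Y),S),((J,(N,E),G),T))'
Final: ((Z,(P,K,L,Y),S),((J,(N,E),G),T));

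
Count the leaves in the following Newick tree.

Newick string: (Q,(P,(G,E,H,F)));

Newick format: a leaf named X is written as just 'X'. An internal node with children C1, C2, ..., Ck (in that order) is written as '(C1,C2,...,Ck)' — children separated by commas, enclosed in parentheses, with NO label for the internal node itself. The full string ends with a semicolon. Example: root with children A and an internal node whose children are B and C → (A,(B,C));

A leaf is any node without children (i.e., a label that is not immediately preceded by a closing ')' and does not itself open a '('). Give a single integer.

Newick: (Q,(P,(G,E,H,F)));
Scan left-to-right; a leaf is any maximal label run not followed by '(':
  pos 1: leaf 'Q' → count = 1
  pos 4: leaf 'P' → count = 2
  pos 7: leaf 'G' → count = 3
  pos 9: leaf 'E' → count = 4
  pos 11: leaf 'H' → count = 5
  pos 13: leaf 'F' → count = 6
Total leaves: 6

Answer: 6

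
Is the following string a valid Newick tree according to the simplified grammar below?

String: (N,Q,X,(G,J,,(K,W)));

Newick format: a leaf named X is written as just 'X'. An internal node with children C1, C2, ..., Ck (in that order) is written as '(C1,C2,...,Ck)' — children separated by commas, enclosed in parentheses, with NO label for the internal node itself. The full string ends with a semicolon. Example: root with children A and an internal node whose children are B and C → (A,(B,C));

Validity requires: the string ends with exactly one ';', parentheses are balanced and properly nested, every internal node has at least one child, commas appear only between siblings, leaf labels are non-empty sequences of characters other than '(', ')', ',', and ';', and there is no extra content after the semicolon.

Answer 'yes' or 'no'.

Input: (N,Q,X,(G,J,,(K,W)));
Paren balance: 3 '(' vs 3 ')' OK
Ends with single ';': True
Full parse: FAILS (empty leaf label at pos 12)
Valid: False

Answer: no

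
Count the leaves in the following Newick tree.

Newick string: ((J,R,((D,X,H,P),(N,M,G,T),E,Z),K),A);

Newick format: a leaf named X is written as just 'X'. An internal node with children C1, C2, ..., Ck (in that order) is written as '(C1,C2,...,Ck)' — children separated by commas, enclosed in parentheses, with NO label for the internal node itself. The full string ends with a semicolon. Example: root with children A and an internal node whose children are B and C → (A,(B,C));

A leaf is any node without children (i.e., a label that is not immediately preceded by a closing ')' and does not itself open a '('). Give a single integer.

Newick: ((J,R,((D,X,H,P),(N,M,G,T),E,Z),K),A);
Scan left-to-right; a leaf is any maximal label run not followed by '(':
  pos 2: leaf 'J' → count = 1
  pos 4: leaf 'R' → count = 2
  pos 8: leaf 'D' → count = 3
  pos 10: leaf 'X' → count = 4
  pos 12: leaf 'H' → count = 5
  pos 14: leaf 'P' → count = 6
  pos 18: leaf 'N' → count = 7
  pos 20: leaf 'M' → count = 8
  pos 22: leaf 'G' → count = 9
  pos 24: leaf 'T' → count = 10
  pos 27: leaf 'E' → count = 11
  pos 29: leaf 'Z' → count = 12
  pos 32: leaf 'K' → count = 13
  pos 35: leaf 'A' → count = 14
Total leaves: 14

Answer: 14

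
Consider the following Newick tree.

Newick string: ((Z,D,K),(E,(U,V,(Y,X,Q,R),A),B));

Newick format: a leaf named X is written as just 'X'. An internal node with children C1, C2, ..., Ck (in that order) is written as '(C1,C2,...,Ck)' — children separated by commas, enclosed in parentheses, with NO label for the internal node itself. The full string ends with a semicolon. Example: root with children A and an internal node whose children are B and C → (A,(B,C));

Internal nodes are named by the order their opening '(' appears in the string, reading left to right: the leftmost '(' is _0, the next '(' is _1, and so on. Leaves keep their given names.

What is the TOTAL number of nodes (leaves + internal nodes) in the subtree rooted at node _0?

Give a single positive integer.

Answer: 17

Derivation:
Newick: ((Z,D,K),(E,(U,V,(Y,X,Q,R),A),B));
Locate _0: it is the '(' at position 0 (the 1st '(' reading left to right).
Query: subtree rooted at _0
_0: subtree_size = 1 + 16
  _1: subtree_size = 1 + 3
    Z: subtree_size = 1 + 0
    D: subtree_size = 1 + 0
    K: subtree_size = 1 + 0
  _2: subtree_size = 1 + 11
    E: subtree_size = 1 + 0
    _3: subtree_size = 1 + 8
      U: subtree_size = 1 + 0
      V: subtree_size = 1 + 0
      _4: subtree_size = 1 + 4
        Y: subtree_size = 1 + 0
        X: subtree_size = 1 + 0
        Q: subtree_size = 1 + 0
        R: subtree_size = 1 + 0
      A: subtree_size = 1 + 0
    B: subtree_size = 1 + 0
Total subtree size of _0: 17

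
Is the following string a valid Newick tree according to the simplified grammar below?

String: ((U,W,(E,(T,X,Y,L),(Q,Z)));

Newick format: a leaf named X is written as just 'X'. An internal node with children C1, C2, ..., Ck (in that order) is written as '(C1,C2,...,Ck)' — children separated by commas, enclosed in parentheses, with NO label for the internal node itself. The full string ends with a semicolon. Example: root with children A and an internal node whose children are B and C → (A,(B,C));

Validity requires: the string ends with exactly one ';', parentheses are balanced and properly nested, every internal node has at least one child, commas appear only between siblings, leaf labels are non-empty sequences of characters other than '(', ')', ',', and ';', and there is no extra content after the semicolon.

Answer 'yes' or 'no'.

Answer: no

Derivation:
Input: ((U,W,(E,(T,X,Y,L),(Q,Z)));
Paren balance: 5 '(' vs 4 ')' MISMATCH
Ends with single ';': True
Full parse: FAILS (expected , or ) at pos 26)
Valid: False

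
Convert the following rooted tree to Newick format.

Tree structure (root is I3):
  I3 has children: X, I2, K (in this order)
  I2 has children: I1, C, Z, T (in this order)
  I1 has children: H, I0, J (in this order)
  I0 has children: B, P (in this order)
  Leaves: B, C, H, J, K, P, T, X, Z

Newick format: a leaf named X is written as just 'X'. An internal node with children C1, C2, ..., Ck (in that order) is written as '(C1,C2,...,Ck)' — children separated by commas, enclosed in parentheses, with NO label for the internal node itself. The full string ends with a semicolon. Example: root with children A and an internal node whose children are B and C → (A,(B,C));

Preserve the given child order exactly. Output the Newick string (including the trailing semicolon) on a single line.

internal I3 with children ['X', 'I2', 'K']
  leaf 'X' → 'X'
  internal I2 with children ['I1', 'C', 'Z', 'T']
    internal I1 with children ['H', 'I0', 'J']
      leaf 'H' → 'H'
      internal I0 with children ['B', 'P']
        leaf 'B' → 'B'
        leaf 'P' → 'P'
      → '(B,P)'
      leaf 'J' → 'J'
    → '(H,(B,P),J)'
    leaf 'C' → 'C'
    leaf 'Z' → 'Z'
    leaf 'T' → 'T'
  → '((H,(B,P),J),C,Z,T)'
  leaf 'K' → 'K'
→ '(X,((H,(B,P),J),C,Z,T),K)'
Final: (X,((H,(B,P),J),C,Z,T),K);

Answer: (X,((H,(B,P),J),C,Z,T),K);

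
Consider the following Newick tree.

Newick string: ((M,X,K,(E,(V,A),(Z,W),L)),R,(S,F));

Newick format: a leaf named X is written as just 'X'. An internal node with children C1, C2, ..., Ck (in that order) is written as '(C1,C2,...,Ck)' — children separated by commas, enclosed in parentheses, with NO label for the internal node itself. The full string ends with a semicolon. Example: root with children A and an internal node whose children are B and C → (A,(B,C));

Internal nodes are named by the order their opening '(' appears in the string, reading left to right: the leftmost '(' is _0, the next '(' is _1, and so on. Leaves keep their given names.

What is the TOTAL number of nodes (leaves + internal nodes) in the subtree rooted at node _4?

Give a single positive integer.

Newick: ((M,X,K,(E,(V,A),(Z,W),L)),R,(S,F));
Locate _4: it is the '(' at position 17 (the 5th '(' reading left to right).
Query: subtree rooted at _4
_4: subtree_size = 1 + 2
  Z: subtree_size = 1 + 0
  W: subtree_size = 1 + 0
Total subtree size of _4: 3

Answer: 3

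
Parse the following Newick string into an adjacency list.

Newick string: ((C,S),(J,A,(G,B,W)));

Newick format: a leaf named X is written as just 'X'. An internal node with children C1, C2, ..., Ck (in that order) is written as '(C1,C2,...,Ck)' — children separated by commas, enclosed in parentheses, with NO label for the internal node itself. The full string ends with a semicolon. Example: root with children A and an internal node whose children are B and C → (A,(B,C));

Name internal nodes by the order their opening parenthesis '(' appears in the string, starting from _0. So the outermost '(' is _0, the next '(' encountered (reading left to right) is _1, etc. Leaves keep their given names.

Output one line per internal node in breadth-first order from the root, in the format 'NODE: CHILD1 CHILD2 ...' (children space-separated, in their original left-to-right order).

Answer: _0: _1 _2
_1: C S
_2: J A _3
_3: G B W

Derivation:
Input: ((C,S),(J,A,(G,B,W)));
Scanning left-to-right, naming '(' by encounter order:
  pos 0: '(' -> open internal node _0 (depth 1)
  pos 1: '(' -> open internal node _1 (depth 2)
  pos 5: ')' -> close internal node _1 (now at depth 1)
  pos 7: '(' -> open internal node _2 (depth 2)
  pos 12: '(' -> open internal node _3 (depth 3)
  pos 18: ')' -> close internal node _3 (now at depth 2)
  pos 19: ')' -> close internal node _2 (now at depth 1)
  pos 20: ')' -> close internal node _0 (now at depth 0)
Total internal nodes: 4
BFS adjacency from root:
  _0: _1 _2
  _1: C S
  _2: J A _3
  _3: G B W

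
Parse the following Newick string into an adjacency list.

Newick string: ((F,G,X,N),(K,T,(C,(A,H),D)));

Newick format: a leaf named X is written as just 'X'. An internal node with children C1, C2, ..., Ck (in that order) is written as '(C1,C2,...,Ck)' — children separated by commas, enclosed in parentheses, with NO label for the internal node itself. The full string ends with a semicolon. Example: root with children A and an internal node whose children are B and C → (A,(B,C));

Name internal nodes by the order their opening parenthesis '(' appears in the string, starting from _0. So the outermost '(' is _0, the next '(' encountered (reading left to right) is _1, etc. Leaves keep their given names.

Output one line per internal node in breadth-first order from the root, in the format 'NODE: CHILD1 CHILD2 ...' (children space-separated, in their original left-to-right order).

Answer: _0: _1 _2
_1: F G X N
_2: K T _3
_3: C _4 D
_4: A H

Derivation:
Input: ((F,G,X,N),(K,T,(C,(A,H),D)));
Scanning left-to-right, naming '(' by encounter order:
  pos 0: '(' -> open internal node _0 (depth 1)
  pos 1: '(' -> open internal node _1 (depth 2)
  pos 9: ')' -> close internal node _1 (now at depth 1)
  pos 11: '(' -> open internal node _2 (depth 2)
  pos 16: '(' -> open internal node _3 (depth 3)
  pos 19: '(' -> open internal node _4 (depth 4)
  pos 23: ')' -> close internal node _4 (now at depth 3)
  pos 26: ')' -> close internal node _3 (now at depth 2)
  pos 27: ')' -> close internal node _2 (now at depth 1)
  pos 28: ')' -> close internal node _0 (now at depth 0)
Total internal nodes: 5
BFS adjacency from root:
  _0: _1 _2
  _1: F G X N
  _2: K T _3
  _3: C _4 D
  _4: A H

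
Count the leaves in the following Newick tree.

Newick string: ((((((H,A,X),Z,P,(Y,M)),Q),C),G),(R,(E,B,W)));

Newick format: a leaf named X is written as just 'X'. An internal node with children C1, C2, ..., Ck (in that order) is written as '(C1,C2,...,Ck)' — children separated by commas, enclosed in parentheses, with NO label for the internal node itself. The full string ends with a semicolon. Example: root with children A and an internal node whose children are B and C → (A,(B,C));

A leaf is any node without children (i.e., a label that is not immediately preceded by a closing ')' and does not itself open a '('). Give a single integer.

Newick: ((((((H,A,X),Z,P,(Y,M)),Q),C),G),(R,(E,B,W)));
Scan left-to-right; a leaf is any maximal label run not followed by '(':
  pos 6: leaf 'H' → count = 1
  pos 8: leaf 'A' → count = 2
  pos 10: leaf 'X' → count = 3
  pos 13: leaf 'Z' → count = 4
  pos 15: leaf 'P' → count = 5
  pos 18: leaf 'Y' → count = 6
  pos 20: leaf 'M' → count = 7
  pos 24: leaf 'Q' → count = 8
  pos 27: leaf 'C' → count = 9
  pos 30: leaf 'G' → count = 10
  pos 34: leaf 'R' → count = 11
  pos 37: leaf 'E' → count = 12
  pos 39: leaf 'B' → count = 13
  pos 41: leaf 'W' → count = 14
Total leaves: 14

Answer: 14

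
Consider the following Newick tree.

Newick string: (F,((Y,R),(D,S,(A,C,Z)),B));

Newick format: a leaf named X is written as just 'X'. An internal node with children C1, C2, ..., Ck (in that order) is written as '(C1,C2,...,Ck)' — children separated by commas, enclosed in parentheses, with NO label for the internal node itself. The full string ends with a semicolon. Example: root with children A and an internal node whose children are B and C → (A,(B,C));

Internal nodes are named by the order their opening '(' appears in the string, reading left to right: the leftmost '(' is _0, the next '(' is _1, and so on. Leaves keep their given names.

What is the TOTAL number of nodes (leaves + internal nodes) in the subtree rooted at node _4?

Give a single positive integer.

Answer: 4

Derivation:
Newick: (F,((Y,R),(D,S,(A,C,Z)),B));
Locate _4: it is the '(' at position 15 (the 5th '(' reading left to right).
Query: subtree rooted at _4
_4: subtree_size = 1 + 3
  A: subtree_size = 1 + 0
  C: subtree_size = 1 + 0
  Z: subtree_size = 1 + 0
Total subtree size of _4: 4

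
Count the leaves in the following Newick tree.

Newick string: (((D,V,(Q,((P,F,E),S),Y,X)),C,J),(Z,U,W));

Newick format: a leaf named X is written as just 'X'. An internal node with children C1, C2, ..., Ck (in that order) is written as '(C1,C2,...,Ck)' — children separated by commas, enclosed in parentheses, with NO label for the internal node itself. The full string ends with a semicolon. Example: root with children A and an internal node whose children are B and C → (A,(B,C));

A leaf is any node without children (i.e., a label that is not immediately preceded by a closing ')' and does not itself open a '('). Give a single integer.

Newick: (((D,V,(Q,((P,F,E),S),Y,X)),C,J),(Z,U,W));
Scan left-to-right; a leaf is any maximal label run not followed by '(':
  pos 3: leaf 'D' → count = 1
  pos 5: leaf 'V' → count = 2
  pos 8: leaf 'Q' → count = 3
  pos 12: leaf 'P' → count = 4
  pos 14: leaf 'F' → count = 5
  pos 16: leaf 'E' → count = 6
  pos 19: leaf 'S' → count = 7
  pos 22: leaf 'Y' → count = 8
  pos 24: leaf 'X' → count = 9
  pos 28: leaf 'C' → count = 10
  pos 30: leaf 'J' → count = 11
  pos 34: leaf 'Z' → count = 12
  pos 36: leaf 'U' → count = 13
  pos 38: leaf 'W' → count = 14
Total leaves: 14

Answer: 14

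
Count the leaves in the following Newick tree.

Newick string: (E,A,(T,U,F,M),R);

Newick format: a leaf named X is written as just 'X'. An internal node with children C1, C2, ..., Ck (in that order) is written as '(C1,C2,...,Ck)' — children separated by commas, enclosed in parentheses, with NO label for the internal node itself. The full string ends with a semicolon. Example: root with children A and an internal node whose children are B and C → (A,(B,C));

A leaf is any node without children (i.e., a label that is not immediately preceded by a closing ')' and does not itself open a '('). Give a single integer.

Answer: 7

Derivation:
Newick: (E,A,(T,U,F,M),R);
Scan left-to-right; a leaf is any maximal label run not followed by '(':
  pos 1: leaf 'E' → count = 1
  pos 3: leaf 'A' → count = 2
  pos 6: leaf 'T' → count = 3
  pos 8: leaf 'U' → count = 4
  pos 10: leaf 'F' → count = 5
  pos 12: leaf 'M' → count = 6
  pos 15: leaf 'R' → count = 7
Total leaves: 7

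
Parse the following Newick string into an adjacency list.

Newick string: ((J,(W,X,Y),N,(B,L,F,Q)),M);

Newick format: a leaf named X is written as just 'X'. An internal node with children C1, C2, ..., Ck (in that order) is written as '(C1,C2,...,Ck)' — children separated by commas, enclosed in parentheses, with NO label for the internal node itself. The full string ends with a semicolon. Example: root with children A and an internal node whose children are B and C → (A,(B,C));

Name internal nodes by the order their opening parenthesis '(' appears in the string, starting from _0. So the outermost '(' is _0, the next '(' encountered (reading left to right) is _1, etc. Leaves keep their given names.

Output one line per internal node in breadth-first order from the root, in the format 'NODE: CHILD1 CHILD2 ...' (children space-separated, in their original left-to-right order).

Input: ((J,(W,X,Y),N,(B,L,F,Q)),M);
Scanning left-to-right, naming '(' by encounter order:
  pos 0: '(' -> open internal node _0 (depth 1)
  pos 1: '(' -> open internal node _1 (depth 2)
  pos 4: '(' -> open internal node _2 (depth 3)
  pos 10: ')' -> close internal node _2 (now at depth 2)
  pos 14: '(' -> open internal node _3 (depth 3)
  pos 22: ')' -> close internal node _3 (now at depth 2)
  pos 23: ')' -> close internal node _1 (now at depth 1)
  pos 26: ')' -> close internal node _0 (now at depth 0)
Total internal nodes: 4
BFS adjacency from root:
  _0: _1 M
  _1: J _2 N _3
  _2: W X Y
  _3: B L F Q

Answer: _0: _1 M
_1: J _2 N _3
_2: W X Y
_3: B L F Q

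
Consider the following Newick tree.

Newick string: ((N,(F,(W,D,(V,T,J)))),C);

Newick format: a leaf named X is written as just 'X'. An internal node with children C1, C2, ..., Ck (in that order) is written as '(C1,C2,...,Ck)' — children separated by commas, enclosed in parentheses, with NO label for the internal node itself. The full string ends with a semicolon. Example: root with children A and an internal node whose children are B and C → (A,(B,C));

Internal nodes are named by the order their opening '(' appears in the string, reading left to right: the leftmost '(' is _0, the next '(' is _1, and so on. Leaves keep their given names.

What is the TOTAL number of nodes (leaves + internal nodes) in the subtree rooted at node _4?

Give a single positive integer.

Answer: 4

Derivation:
Newick: ((N,(F,(W,D,(V,T,J)))),C);
Locate _4: it is the '(' at position 12 (the 5th '(' reading left to right).
Query: subtree rooted at _4
_4: subtree_size = 1 + 3
  V: subtree_size = 1 + 0
  T: subtree_size = 1 + 0
  J: subtree_size = 1 + 0
Total subtree size of _4: 4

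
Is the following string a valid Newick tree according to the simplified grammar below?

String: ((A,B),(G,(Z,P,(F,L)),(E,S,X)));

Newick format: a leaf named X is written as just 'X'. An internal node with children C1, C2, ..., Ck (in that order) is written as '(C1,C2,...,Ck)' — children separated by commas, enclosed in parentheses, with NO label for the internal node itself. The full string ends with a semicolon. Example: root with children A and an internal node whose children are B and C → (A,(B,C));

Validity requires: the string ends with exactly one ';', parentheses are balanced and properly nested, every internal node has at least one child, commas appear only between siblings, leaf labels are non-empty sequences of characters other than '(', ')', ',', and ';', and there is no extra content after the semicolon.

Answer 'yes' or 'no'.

Answer: yes

Derivation:
Input: ((A,B),(G,(Z,P,(F,L)),(E,S,X)));
Paren balance: 6 '(' vs 6 ')' OK
Ends with single ';': True
Full parse: OK
Valid: True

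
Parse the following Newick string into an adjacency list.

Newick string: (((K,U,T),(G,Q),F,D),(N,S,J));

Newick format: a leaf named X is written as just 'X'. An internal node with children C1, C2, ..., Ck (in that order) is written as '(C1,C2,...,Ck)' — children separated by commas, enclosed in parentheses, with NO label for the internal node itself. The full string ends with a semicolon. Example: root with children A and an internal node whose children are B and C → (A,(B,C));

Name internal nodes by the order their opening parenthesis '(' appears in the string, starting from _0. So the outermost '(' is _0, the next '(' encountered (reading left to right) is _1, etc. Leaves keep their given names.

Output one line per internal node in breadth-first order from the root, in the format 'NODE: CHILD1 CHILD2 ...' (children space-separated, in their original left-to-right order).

Input: (((K,U,T),(G,Q),F,D),(N,S,J));
Scanning left-to-right, naming '(' by encounter order:
  pos 0: '(' -> open internal node _0 (depth 1)
  pos 1: '(' -> open internal node _1 (depth 2)
  pos 2: '(' -> open internal node _2 (depth 3)
  pos 8: ')' -> close internal node _2 (now at depth 2)
  pos 10: '(' -> open internal node _3 (depth 3)
  pos 14: ')' -> close internal node _3 (now at depth 2)
  pos 19: ')' -> close internal node _1 (now at depth 1)
  pos 21: '(' -> open internal node _4 (depth 2)
  pos 27: ')' -> close internal node _4 (now at depth 1)
  pos 28: ')' -> close internal node _0 (now at depth 0)
Total internal nodes: 5
BFS adjacency from root:
  _0: _1 _4
  _1: _2 _3 F D
  _4: N S J
  _2: K U T
  _3: G Q

Answer: _0: _1 _4
_1: _2 _3 F D
_4: N S J
_2: K U T
_3: G Q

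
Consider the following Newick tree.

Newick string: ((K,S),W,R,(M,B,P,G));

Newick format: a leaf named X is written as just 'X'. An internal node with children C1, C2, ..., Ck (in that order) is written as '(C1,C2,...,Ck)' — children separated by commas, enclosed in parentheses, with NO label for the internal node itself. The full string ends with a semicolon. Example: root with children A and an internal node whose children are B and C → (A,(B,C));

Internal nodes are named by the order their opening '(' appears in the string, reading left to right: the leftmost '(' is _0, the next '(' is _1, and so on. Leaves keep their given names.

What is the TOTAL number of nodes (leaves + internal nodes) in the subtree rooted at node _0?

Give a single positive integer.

Newick: ((K,S),W,R,(M,B,P,G));
Locate _0: it is the '(' at position 0 (the 1st '(' reading left to right).
Query: subtree rooted at _0
_0: subtree_size = 1 + 10
  _1: subtree_size = 1 + 2
    K: subtree_size = 1 + 0
    S: subtree_size = 1 + 0
  W: subtree_size = 1 + 0
  R: subtree_size = 1 + 0
  _2: subtree_size = 1 + 4
    M: subtree_size = 1 + 0
    B: subtree_size = 1 + 0
    P: subtree_size = 1 + 0
    G: subtree_size = 1 + 0
Total subtree size of _0: 11

Answer: 11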